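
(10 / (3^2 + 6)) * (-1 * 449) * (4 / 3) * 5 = -17960 / 9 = -1995.56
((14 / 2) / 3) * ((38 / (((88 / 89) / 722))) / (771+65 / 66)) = 4273157 / 50951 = 83.87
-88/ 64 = -11/ 8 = -1.38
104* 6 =624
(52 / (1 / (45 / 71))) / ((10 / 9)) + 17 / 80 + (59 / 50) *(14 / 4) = 965727 / 28400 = 34.00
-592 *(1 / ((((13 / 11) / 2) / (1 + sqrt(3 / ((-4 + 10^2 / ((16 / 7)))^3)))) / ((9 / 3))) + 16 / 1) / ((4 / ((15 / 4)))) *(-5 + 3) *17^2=6772521.95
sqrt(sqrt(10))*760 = 760*10^(1 /4) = 1351.49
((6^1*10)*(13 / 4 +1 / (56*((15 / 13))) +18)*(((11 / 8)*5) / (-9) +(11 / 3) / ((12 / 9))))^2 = 6525005339281 / 1016064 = 6421844.82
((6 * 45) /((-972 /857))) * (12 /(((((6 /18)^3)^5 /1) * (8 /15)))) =-307425332475 /4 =-76856333118.75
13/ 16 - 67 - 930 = -15939/ 16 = -996.19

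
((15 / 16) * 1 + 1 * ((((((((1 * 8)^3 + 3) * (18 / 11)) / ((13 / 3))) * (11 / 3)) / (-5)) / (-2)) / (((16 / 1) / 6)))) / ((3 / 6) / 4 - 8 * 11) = -303 / 962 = -0.31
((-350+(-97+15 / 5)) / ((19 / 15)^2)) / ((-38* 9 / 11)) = 61050 / 6859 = 8.90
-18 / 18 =-1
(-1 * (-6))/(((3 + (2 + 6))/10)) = 60/11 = 5.45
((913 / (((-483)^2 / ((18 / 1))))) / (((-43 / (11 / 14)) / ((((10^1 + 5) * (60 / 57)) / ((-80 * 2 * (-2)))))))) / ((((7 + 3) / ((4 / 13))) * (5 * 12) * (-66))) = 913 / 1850062643520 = 0.00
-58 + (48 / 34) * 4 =-890 / 17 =-52.35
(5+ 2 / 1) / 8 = 7 / 8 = 0.88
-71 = -71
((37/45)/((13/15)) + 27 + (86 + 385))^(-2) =1521/378652681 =0.00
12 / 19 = 0.63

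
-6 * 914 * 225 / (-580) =61695 / 29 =2127.41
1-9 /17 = 0.47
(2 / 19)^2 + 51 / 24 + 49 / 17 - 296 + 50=-240.98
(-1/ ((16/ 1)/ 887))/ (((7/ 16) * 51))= -887/ 357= -2.48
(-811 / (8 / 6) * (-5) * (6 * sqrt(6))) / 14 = 36495 * sqrt(6) / 28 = 3192.65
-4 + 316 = 312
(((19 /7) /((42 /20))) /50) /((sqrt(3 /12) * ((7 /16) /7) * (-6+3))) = -608 /2205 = -0.28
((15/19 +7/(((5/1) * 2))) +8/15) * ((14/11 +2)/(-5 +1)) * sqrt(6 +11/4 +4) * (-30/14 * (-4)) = -10377 * sqrt(51)/1463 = -50.65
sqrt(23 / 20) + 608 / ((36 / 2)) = sqrt(115) / 10 + 304 / 9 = 34.85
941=941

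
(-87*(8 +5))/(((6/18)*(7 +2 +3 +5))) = -3393/17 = -199.59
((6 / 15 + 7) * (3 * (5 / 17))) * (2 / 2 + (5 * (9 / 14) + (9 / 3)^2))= 20535 / 238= 86.28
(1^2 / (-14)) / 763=-1 / 10682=-0.00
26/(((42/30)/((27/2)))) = 1755/7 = 250.71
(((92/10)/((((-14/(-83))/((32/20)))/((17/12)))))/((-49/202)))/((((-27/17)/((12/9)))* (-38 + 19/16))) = -14264781056/1227314025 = -11.62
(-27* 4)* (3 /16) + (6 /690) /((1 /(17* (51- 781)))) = -128.16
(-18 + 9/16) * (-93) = 25947/16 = 1621.69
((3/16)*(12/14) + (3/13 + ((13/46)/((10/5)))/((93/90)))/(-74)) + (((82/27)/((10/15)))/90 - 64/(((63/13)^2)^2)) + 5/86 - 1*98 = -909270027567553109/9292343402192760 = -97.85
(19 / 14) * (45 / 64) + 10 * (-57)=-509865 / 896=-569.05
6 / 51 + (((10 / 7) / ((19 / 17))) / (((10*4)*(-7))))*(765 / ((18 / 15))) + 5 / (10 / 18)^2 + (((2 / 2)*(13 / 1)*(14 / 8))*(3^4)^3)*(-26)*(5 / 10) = -99503502155809 / 633080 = -157173662.34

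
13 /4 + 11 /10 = 87 /20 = 4.35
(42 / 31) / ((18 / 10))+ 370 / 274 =26795 / 12741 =2.10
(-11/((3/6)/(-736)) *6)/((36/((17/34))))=4048/3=1349.33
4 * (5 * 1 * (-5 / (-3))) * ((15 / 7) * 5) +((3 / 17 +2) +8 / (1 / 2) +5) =380.32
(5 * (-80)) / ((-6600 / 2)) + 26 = 862 / 33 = 26.12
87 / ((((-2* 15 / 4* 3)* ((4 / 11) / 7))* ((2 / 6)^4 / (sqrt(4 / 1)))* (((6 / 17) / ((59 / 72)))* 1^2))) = -2239699 / 80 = -27996.24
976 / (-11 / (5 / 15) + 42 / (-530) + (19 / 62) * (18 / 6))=-16035680 / 528387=-30.35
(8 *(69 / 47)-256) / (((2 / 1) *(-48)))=1435 / 564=2.54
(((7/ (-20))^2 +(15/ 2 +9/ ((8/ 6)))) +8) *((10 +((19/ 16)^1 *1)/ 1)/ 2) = 1601871/ 12800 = 125.15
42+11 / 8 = 347 / 8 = 43.38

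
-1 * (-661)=661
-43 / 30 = -1.43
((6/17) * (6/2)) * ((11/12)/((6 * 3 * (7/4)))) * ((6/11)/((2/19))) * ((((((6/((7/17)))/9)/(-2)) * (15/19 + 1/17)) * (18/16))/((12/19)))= -2603/13328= -0.20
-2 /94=-1 /47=-0.02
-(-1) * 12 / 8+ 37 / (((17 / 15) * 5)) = 273 / 34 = 8.03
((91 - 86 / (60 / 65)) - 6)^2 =2401 / 36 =66.69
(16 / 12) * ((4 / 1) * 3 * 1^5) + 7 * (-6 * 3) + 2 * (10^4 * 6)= 119890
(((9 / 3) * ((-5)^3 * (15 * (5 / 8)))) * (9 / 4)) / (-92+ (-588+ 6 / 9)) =759375 / 65216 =11.64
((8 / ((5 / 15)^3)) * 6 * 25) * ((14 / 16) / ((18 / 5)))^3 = 1071875 / 2304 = 465.22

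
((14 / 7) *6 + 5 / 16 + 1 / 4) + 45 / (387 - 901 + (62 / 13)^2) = 2760957 / 221392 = 12.47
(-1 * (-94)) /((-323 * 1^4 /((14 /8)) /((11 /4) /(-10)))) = 3619 /25840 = 0.14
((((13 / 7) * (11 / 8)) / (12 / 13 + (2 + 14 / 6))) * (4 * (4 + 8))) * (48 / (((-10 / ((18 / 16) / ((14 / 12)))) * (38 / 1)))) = -2710422 / 954275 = -2.84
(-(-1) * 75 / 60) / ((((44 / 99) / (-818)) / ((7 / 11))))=-128835 / 88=-1464.03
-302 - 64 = -366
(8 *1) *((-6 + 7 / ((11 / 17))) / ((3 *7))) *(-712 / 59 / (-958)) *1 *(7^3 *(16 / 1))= 118340096 / 932613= 126.89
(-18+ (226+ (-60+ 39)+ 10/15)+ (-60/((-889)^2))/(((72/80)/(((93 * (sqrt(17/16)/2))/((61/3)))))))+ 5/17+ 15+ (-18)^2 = 26875/51 - 2325 * sqrt(17)/48209581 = 526.96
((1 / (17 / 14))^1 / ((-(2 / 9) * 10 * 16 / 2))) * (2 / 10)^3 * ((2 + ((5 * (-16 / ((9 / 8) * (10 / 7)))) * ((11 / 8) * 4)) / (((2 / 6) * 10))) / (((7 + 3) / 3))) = 37863 / 4250000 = 0.01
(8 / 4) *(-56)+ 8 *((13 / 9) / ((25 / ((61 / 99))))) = -2488456 / 22275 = -111.72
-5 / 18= -0.28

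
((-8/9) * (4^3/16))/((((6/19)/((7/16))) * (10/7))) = -931/270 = -3.45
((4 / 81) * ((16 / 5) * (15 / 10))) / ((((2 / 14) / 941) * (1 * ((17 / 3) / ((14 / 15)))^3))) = 578391296 / 82906875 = 6.98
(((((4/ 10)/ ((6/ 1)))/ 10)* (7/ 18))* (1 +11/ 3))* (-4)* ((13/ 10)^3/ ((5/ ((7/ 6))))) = -753571/ 30375000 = -0.02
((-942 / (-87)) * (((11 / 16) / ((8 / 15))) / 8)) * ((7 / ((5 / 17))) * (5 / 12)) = 1027565 / 59392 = 17.30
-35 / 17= -2.06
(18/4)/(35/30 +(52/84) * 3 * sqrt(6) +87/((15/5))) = 239463/1568785 - 14742 * sqrt(6)/1568785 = 0.13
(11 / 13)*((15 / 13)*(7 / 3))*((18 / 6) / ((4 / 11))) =18.79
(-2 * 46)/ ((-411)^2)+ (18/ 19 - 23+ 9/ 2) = -112673803/ 6418998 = -17.55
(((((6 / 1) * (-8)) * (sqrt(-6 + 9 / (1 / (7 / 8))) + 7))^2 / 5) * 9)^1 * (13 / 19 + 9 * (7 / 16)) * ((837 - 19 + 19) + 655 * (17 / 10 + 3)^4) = 102114619841997 * sqrt(30) / 4750 + 5937235753670397 / 19000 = 430234472800.60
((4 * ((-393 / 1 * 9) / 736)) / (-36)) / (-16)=-393 / 11776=-0.03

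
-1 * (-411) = 411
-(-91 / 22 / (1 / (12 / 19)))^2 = -298116 / 43681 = -6.82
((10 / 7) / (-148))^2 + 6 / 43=1611019 / 11537932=0.14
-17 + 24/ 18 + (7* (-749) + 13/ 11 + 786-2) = -147625/ 33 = -4473.48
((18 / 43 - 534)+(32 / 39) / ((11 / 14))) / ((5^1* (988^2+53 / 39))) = -9823712 / 90034767185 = -0.00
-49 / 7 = -7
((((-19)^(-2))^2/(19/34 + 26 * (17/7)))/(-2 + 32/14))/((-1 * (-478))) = 833/944430813518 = 0.00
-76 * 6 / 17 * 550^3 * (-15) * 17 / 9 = 126445000000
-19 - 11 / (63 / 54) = -199 / 7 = -28.43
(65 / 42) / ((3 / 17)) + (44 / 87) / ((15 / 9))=9.07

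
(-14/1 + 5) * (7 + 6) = -117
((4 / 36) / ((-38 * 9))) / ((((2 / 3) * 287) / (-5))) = 5 / 588924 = 0.00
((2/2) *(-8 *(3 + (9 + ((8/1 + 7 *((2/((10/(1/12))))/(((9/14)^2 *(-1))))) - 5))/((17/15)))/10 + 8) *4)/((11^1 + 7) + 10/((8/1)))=-26752/48195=-0.56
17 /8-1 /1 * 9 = -55 /8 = -6.88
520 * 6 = 3120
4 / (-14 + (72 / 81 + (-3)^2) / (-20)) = -720 / 2609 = -0.28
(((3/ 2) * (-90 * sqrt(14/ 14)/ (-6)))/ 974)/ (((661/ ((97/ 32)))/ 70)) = 152775/ 20602048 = 0.01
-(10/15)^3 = -8/27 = -0.30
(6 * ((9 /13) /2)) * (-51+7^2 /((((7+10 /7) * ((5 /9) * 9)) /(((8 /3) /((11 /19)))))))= -94.80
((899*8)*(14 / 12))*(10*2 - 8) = 100688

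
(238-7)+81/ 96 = 7419/ 32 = 231.84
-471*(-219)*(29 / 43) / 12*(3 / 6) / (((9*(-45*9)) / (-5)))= 332369 / 83592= 3.98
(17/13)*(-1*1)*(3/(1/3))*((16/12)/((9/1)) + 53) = -24395/39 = -625.51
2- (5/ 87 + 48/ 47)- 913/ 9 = -1233118/ 12267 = -100.52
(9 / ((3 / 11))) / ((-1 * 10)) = -33 / 10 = -3.30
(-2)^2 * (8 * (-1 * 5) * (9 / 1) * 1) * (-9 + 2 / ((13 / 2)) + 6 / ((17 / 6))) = 2092320 / 221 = 9467.51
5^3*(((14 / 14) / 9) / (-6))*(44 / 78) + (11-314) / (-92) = 192559 / 96876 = 1.99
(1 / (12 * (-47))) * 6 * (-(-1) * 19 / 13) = -19 / 1222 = -0.02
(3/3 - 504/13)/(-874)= 491/11362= 0.04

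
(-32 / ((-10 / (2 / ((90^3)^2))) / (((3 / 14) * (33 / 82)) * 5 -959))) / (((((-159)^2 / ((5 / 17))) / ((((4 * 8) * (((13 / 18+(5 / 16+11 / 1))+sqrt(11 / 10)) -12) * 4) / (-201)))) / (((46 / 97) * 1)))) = 50620102 / 35945162077520723146875+404960816 * sqrt(110) / 99847672437557564296875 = 0.00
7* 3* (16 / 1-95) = -1659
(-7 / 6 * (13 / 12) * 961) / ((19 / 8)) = -87451 / 171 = -511.41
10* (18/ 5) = 36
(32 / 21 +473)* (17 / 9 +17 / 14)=3896315 / 2646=1472.53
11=11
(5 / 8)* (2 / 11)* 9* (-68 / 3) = -255 / 11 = -23.18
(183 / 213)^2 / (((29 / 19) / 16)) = 1131184 / 146189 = 7.74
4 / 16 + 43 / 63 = 235 / 252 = 0.93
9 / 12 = 3 / 4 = 0.75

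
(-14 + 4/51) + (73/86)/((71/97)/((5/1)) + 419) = -81116585/5827532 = -13.92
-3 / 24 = -1 / 8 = -0.12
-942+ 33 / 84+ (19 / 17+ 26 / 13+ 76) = -862.49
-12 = -12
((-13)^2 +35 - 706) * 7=-3514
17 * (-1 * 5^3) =-2125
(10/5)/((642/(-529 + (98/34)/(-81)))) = -728482/442017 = -1.65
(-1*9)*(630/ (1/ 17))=-96390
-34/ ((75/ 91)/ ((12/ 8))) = -61.88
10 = 10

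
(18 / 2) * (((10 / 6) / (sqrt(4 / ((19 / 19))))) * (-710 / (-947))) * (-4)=-21300 / 947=-22.49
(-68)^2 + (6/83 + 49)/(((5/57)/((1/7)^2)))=94261201/20335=4635.42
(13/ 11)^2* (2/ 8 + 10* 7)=47489/ 484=98.12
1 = 1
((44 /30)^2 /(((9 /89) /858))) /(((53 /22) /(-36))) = -1084136768 /3975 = -272738.81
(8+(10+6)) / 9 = 8 / 3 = 2.67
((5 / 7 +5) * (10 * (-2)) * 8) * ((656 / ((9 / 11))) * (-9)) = 46182400 / 7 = 6597485.71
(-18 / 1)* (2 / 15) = -12 / 5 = -2.40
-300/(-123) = 100/41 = 2.44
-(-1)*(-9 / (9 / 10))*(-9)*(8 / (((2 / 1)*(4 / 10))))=900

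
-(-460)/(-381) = -460/381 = -1.21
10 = 10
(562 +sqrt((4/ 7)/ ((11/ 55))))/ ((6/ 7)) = 657.64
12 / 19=0.63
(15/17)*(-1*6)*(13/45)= -26/17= -1.53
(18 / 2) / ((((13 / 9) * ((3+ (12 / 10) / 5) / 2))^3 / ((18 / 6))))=125000 / 59319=2.11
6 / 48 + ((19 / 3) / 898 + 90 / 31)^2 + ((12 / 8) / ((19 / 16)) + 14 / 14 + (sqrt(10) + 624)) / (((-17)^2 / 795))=795 * sqrt(10) / 289 + 132613405696946201 / 76594927568472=1740.06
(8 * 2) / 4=4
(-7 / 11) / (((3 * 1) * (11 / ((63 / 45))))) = -49 / 1815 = -0.03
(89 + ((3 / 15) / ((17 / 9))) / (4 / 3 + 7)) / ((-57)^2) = 189152 / 6904125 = 0.03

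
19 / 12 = 1.58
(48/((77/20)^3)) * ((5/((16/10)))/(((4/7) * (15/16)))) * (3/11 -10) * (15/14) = -256800000/5021863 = -51.14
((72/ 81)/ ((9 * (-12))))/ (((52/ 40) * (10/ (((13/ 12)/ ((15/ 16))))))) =-8/ 10935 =-0.00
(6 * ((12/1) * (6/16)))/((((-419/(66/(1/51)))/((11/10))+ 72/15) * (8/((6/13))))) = 7497765/22559524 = 0.33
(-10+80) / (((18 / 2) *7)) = 10 / 9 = 1.11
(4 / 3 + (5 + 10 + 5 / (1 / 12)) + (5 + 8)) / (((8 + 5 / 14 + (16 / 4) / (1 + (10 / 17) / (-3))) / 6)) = 40.20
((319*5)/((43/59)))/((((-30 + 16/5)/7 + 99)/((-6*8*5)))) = -5518.85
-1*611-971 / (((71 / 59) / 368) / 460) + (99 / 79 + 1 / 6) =-4596816544891 / 33654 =-136590495.78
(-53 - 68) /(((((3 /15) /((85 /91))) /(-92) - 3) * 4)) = 1182775 /117391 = 10.08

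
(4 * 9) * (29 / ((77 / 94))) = 98136 / 77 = 1274.49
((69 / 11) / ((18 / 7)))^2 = 25921 / 4356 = 5.95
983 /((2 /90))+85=44320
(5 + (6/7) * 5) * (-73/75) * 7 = -949/15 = -63.27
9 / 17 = 0.53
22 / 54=11 / 27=0.41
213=213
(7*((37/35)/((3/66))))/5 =814/25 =32.56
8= 8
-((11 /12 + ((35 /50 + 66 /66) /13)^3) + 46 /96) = -1.40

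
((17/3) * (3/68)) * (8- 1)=7/4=1.75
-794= -794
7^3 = 343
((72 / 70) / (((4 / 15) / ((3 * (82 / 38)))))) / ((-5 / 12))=-39852 / 665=-59.93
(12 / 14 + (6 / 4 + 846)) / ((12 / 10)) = 19795 / 28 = 706.96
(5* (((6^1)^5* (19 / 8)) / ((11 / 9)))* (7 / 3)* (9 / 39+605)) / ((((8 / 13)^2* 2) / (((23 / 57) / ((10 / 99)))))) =9003728097 / 16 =562733006.06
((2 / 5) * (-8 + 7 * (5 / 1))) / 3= 18 / 5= 3.60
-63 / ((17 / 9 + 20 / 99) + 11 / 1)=-77 / 16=-4.81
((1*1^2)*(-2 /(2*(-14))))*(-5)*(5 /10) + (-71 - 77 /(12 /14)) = -13525 /84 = -161.01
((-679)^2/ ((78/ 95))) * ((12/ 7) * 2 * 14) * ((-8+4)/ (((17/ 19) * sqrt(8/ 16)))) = -26629728160 * sqrt(2)/ 221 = -170407795.14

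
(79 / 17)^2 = 6241 / 289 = 21.60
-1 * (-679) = 679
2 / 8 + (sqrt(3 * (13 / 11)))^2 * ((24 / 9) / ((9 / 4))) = 1763 / 396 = 4.45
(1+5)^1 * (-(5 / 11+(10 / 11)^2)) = -930 / 121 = -7.69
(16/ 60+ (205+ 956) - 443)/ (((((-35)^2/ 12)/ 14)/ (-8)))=-689536/ 875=-788.04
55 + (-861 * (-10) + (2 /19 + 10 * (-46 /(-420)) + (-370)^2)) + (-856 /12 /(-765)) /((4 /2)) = 44431913441 /305235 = 145566.25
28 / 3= 9.33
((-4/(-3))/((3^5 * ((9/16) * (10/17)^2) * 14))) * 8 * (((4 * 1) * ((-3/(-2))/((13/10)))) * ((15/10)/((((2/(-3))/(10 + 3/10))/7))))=-952544/78975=-12.06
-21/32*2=-21/16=-1.31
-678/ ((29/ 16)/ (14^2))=-2126208/ 29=-73317.52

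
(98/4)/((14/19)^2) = 361/8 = 45.12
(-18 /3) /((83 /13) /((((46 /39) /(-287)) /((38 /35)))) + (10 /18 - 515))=6210 /2278189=0.00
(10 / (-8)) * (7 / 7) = -1.25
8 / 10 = 4 / 5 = 0.80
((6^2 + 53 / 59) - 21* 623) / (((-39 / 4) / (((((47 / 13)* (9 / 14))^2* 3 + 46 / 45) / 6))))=282367592524 / 73496241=3841.93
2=2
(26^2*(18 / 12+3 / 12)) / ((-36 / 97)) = -114751 / 36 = -3187.53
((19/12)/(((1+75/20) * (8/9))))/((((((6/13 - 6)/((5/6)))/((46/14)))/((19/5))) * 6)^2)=32273761/877879296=0.04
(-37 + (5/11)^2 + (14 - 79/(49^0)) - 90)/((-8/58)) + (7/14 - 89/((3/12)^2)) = -15971/484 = -33.00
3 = 3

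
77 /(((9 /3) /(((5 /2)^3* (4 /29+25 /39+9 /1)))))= 26613125 /6786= 3921.77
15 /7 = 2.14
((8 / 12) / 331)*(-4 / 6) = -0.00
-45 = -45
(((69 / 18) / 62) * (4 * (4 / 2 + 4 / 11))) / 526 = 299 / 269049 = 0.00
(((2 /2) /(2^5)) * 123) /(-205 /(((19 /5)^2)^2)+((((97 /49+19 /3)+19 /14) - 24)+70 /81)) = -63621018027 /239155172176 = -0.27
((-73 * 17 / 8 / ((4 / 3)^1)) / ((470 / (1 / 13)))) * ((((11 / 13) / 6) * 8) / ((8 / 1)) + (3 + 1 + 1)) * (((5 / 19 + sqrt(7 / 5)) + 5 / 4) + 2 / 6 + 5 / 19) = -18412717 / 89157120 - 497641 * sqrt(35) / 25417600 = -0.32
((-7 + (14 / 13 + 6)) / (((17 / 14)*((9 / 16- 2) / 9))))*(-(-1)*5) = -10080 / 5083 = -1.98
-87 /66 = -29 /22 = -1.32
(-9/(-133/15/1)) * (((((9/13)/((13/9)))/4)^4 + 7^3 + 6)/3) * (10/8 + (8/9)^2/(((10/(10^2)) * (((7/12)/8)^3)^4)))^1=1296100397748329222197741003840942724625/31381869798071769453568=41300929679721217.13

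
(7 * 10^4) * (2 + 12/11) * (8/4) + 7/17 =80920077/187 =432727.68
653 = 653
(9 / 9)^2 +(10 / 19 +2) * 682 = 32755 / 19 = 1723.95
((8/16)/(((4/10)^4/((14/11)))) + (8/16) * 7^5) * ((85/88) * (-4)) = -126088235/3872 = -32564.11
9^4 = 6561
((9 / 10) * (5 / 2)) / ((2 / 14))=63 / 4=15.75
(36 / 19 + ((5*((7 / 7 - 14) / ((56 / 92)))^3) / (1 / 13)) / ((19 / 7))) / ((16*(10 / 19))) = -1737494323 / 62720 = -27702.40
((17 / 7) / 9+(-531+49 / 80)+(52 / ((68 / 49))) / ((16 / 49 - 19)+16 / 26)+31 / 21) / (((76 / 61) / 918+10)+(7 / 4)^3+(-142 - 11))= 3.86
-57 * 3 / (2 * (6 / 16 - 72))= 1.19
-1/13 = -0.08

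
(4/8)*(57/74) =57/148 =0.39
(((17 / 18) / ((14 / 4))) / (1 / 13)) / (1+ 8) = 221 / 567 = 0.39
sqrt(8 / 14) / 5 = 2* sqrt(7) / 35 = 0.15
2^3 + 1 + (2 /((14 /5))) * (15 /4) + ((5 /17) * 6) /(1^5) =13.44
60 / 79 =0.76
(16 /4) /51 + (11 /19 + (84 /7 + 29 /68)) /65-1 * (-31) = 7880309 /251940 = 31.28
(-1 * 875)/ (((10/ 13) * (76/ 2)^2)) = -2275/ 2888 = -0.79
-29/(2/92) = -1334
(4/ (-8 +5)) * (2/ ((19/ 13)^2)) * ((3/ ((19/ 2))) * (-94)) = 254176/ 6859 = 37.06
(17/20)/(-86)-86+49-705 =-1276257/1720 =-742.01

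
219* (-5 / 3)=-365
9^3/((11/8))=5832/11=530.18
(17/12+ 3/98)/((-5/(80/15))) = -3404/2205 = -1.54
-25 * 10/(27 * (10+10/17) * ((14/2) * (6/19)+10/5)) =-1615/7776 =-0.21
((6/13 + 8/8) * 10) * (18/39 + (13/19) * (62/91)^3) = 7466540/753571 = 9.91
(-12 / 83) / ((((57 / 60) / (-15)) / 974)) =3506400 / 1577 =2223.46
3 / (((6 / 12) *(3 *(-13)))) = -2 / 13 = -0.15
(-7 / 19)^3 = -343 / 6859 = -0.05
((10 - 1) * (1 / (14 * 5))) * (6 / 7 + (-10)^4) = 315027 / 245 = 1285.82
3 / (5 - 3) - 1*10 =-17 / 2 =-8.50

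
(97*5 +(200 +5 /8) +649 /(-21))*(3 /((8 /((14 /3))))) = 1145.76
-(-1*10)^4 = -10000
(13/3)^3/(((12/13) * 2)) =28561/648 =44.08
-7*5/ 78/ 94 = -35/ 7332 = -0.00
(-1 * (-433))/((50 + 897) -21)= 433/926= 0.47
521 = 521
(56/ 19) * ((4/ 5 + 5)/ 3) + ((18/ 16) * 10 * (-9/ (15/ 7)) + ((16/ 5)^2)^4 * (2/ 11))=1917797352601/ 979687500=1957.56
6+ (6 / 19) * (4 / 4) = 120 / 19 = 6.32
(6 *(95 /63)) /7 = 190 /147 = 1.29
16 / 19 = 0.84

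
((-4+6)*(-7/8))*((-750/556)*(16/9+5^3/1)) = 299.27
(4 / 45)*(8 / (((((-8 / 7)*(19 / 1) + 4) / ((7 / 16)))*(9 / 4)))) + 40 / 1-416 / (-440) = 5653694 / 138105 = 40.94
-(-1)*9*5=45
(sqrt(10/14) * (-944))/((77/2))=-1888 * sqrt(35)/539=-20.72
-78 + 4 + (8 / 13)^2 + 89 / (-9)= -83.51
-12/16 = -3/4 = -0.75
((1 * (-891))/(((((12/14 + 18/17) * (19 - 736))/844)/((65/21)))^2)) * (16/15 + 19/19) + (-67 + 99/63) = -26207058012781/3897308709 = -6724.40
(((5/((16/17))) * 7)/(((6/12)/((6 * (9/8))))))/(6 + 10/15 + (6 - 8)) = 6885/64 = 107.58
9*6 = 54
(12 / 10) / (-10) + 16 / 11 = 367 / 275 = 1.33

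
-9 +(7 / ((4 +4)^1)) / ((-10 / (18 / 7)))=-369 / 40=-9.22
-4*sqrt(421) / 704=-sqrt(421) / 176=-0.12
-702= -702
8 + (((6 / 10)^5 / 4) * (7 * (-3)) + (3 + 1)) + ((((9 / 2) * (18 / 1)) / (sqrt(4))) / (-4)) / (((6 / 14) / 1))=-300831 / 25000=-12.03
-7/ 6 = -1.17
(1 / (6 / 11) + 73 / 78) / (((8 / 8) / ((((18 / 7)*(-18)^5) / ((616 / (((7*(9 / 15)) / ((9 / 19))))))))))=-969348384 / 5005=-193676.00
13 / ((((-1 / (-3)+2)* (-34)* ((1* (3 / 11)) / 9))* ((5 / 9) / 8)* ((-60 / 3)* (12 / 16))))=15444 / 2975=5.19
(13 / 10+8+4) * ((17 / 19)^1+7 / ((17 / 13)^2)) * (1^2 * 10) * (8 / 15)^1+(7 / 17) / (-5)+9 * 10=641211 / 1445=443.74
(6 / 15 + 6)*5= 32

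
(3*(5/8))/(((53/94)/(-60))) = -10575/53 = -199.53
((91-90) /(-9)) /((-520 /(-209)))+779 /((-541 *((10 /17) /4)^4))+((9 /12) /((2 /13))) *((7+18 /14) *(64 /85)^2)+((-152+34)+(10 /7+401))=-1774435556079607 /640249155000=-2771.48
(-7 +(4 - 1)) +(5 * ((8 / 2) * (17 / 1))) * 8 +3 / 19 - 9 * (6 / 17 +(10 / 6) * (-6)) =905363 / 323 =2802.98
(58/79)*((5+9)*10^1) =8120/79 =102.78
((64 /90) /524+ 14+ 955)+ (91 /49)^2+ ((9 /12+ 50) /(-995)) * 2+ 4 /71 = 7937218642373 /8162464590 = 972.40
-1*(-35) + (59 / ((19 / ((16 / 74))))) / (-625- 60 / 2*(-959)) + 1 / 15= 2081481778 / 59357805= 35.07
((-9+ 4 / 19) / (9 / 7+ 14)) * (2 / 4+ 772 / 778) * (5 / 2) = -6786045 / 3163348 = -2.15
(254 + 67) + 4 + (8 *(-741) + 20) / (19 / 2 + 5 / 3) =-13673 / 67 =-204.07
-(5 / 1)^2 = -25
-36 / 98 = -18 / 49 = -0.37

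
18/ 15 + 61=311/ 5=62.20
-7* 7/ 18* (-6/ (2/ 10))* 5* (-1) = -1225/ 3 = -408.33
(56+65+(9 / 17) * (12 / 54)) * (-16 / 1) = -32944 / 17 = -1937.88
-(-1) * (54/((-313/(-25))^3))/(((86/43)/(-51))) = -21515625/30664297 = -0.70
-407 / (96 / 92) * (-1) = 9361 / 24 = 390.04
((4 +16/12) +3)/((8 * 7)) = 25/168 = 0.15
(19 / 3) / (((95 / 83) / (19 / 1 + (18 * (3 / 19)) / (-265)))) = 7935713 / 75525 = 105.07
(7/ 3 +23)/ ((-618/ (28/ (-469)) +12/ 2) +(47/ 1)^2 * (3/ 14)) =133/ 56862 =0.00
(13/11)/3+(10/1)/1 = 343/33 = 10.39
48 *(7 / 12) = 28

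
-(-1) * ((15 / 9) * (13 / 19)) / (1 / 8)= 520 / 57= 9.12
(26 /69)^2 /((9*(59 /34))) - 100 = -252786116 /2528091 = -99.99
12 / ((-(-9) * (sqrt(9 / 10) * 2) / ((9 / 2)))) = sqrt(10) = 3.16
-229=-229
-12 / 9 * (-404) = 1616 / 3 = 538.67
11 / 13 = 0.85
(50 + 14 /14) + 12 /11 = 573 /11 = 52.09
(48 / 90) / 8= 1 / 15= 0.07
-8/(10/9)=-36/5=-7.20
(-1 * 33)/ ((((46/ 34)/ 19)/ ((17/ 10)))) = -181203/ 230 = -787.84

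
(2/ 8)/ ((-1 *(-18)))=1/ 72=0.01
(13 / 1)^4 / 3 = 28561 / 3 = 9520.33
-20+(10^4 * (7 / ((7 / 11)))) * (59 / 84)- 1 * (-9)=77250.90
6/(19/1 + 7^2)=3/34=0.09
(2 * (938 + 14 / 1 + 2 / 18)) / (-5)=-17138 / 45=-380.84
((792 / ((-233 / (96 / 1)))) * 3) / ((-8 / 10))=285120 / 233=1223.69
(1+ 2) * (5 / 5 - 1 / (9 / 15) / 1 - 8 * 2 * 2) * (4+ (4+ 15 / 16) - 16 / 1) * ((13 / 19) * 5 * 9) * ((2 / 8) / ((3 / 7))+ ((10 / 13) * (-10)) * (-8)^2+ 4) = -6319239675 / 608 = -10393486.31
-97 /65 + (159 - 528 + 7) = -363.49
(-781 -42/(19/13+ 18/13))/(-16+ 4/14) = 206101/4070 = 50.64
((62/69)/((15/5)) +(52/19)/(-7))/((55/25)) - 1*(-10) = 3015820/302841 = 9.96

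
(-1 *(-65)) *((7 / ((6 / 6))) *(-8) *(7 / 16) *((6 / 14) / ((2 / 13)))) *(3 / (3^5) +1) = -242515 / 54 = -4491.02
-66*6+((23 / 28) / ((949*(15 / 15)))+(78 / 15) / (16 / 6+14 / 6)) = -262371353 / 664300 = -394.96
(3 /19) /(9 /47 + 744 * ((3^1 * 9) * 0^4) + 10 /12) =846 /5491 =0.15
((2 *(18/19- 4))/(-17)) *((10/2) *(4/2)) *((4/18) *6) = 4640/969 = 4.79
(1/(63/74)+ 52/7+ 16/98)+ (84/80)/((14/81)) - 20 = -90997/17640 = -5.16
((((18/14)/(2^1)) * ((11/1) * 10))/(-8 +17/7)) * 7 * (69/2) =-3065.19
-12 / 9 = -4 / 3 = -1.33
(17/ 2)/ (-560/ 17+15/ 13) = -3757/ 14050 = -0.27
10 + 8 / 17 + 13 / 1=399 / 17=23.47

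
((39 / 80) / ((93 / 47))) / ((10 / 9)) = 5499 / 24800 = 0.22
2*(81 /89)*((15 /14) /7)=1215 /4361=0.28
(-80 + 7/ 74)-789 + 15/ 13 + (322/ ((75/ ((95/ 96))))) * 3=-98701861/ 115440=-855.01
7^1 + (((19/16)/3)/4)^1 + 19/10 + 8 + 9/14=118553/6720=17.64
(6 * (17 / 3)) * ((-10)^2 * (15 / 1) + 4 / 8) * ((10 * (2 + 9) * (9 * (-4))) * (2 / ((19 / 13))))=-276458437.89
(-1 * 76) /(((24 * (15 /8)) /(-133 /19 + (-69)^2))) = -361304 /45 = -8028.98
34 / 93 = 0.37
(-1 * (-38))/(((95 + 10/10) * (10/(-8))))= -19/60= -0.32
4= 4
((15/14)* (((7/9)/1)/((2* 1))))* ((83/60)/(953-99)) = 83/122976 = 0.00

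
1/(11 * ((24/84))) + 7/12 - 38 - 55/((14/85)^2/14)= -26261029/924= -28421.03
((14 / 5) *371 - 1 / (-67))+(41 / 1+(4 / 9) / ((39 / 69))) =42354166 / 39195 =1080.60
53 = 53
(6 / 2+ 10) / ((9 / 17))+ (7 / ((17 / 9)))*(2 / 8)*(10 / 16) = 123059 / 4896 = 25.13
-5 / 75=-1 / 15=-0.07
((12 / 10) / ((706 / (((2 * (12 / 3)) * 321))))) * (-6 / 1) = -46224 / 1765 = -26.19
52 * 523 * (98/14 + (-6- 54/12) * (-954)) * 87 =23717305248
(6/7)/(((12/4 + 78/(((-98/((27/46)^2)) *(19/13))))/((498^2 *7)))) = 977133775968/1846795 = 529097.04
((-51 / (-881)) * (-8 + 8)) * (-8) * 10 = 0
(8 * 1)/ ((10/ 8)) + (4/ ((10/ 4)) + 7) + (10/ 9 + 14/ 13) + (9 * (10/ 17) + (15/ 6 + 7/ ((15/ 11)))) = 598997/ 19890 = 30.12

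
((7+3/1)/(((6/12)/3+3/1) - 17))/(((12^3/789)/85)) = -111775/3984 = -28.06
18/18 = 1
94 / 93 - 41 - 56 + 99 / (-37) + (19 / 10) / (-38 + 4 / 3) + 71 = -104910637 / 3785100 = -27.72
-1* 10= -10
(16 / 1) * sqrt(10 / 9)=16 * sqrt(10) / 3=16.87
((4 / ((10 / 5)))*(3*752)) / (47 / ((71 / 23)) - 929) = -53392 / 10813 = -4.94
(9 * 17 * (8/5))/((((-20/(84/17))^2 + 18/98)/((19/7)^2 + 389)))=8228952/1405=5856.91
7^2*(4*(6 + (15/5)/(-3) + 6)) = 2156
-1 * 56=-56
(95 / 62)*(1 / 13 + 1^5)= 665 / 403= 1.65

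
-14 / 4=-7 / 2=-3.50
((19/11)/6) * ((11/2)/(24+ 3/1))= 19/324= 0.06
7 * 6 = 42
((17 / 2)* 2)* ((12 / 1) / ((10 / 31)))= 3162 / 5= 632.40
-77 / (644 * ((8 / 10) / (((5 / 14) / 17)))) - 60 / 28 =-187955 / 87584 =-2.15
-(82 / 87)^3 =-551368 / 658503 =-0.84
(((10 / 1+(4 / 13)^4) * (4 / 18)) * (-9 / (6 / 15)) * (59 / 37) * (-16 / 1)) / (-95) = -269857504 / 20078383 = -13.44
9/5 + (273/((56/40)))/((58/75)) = 73647/290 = 253.96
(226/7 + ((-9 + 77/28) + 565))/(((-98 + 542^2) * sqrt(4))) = 16549/16445296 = 0.00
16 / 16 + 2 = 3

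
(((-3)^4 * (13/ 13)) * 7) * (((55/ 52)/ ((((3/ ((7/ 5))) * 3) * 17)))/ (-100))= -4851/ 88400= -0.05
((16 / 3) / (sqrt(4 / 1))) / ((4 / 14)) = 28 / 3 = 9.33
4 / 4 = 1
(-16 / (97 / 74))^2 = 1401856 / 9409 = 148.99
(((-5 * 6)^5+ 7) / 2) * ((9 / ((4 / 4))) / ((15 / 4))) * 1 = -145799958 / 5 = -29159991.60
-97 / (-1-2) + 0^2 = 97 / 3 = 32.33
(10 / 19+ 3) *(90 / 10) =603 / 19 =31.74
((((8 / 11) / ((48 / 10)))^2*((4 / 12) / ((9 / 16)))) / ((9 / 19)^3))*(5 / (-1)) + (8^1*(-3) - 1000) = -21962939888 / 21434787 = -1024.64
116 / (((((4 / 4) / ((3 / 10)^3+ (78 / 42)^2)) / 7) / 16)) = 39514936 / 875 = 45159.93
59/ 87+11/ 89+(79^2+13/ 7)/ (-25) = -13491308/ 54201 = -248.91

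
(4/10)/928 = 1/2320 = 0.00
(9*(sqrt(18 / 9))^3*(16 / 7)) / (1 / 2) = 576*sqrt(2) / 7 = 116.37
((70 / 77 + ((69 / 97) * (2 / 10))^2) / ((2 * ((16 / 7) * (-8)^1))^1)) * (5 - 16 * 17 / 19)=0.24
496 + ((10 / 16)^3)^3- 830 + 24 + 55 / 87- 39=-348.35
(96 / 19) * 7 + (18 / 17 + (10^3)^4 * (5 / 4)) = 403750000011766 / 323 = 1250000000036.43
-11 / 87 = -0.13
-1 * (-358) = 358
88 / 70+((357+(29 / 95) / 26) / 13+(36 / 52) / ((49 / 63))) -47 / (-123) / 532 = 1637260981 / 55293420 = 29.61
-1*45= -45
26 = 26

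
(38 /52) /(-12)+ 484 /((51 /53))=2667485 /5304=502.92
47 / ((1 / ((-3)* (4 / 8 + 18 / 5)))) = -5781 / 10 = -578.10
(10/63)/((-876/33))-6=-55243/9198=-6.01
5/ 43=0.12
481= 481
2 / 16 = 1 / 8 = 0.12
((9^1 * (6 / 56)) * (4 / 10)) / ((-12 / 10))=-9 / 28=-0.32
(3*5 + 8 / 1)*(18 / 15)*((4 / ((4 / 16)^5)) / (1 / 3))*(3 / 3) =1695744 / 5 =339148.80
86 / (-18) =-43 / 9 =-4.78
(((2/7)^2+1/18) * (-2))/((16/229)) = -3.93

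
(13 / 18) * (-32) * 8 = -1664 / 9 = -184.89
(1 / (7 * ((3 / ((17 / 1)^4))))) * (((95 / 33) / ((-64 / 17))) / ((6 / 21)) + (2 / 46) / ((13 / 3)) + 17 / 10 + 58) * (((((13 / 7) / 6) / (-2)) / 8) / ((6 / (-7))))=30080983578641 / 5875752960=5119.51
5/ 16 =0.31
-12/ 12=-1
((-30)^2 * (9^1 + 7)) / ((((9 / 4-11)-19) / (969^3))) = -17469181612800 / 37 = -472140043589.19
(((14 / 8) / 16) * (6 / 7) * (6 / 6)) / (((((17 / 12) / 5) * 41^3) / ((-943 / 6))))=-345 / 457232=-0.00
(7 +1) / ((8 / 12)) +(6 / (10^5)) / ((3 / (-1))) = 599999 / 50000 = 12.00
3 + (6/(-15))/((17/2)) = 251/85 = 2.95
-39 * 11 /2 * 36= -7722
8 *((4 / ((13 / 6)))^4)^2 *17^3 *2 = 8652800296747008 / 815730721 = 10607422.37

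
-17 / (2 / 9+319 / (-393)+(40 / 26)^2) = -3387267 / 354145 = -9.56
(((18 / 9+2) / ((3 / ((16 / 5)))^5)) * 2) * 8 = 67108864 / 759375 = 88.37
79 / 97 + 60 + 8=6675 / 97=68.81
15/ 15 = 1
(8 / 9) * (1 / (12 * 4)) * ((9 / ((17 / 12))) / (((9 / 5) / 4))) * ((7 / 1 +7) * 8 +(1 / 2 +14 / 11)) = 50060 / 1683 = 29.74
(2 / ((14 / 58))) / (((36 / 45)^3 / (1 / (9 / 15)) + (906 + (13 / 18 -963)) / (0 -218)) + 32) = 142245000 / 559065731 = 0.25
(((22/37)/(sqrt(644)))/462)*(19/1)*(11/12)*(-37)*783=-18183*sqrt(161)/9016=-25.59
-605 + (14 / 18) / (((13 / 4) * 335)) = -23712947 / 39195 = -605.00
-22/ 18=-11/ 9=-1.22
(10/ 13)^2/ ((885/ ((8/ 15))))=32/ 89739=0.00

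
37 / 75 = 0.49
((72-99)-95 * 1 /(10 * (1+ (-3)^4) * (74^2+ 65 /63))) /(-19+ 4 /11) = 16806854691 /11600681860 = 1.45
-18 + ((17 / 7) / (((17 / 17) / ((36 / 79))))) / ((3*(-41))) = -408318 / 22673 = -18.01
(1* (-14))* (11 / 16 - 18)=1939 / 8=242.38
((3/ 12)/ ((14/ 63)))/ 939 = 3/ 2504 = 0.00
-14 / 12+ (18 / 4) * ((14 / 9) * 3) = 119 / 6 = 19.83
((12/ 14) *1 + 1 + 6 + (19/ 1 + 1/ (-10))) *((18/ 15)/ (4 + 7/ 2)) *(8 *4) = 119872/ 875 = 137.00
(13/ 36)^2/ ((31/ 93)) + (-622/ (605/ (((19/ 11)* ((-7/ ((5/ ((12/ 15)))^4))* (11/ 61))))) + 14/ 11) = 10371642974417/ 6227718750000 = 1.67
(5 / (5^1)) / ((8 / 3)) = 3 / 8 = 0.38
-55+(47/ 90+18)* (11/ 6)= -11363/ 540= -21.04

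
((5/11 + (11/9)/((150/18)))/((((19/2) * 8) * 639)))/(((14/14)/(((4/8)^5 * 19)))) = 31/4217400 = 0.00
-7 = -7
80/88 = 10/11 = 0.91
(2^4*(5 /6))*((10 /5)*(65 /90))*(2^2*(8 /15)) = 3328 /81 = 41.09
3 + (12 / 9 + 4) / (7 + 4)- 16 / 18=257 / 99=2.60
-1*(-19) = 19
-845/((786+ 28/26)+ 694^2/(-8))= 21970/1544853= 0.01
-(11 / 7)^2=-121 / 49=-2.47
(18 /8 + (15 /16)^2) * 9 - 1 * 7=5417 /256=21.16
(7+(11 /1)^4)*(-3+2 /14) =-292960 /7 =-41851.43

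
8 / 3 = 2.67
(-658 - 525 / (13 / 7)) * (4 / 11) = -48916 / 143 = -342.07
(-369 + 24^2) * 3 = 621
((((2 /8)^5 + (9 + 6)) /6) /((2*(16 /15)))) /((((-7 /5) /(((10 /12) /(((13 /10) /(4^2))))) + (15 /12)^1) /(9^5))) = 566907305625 /9121792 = 62148.68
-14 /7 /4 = -1 /2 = -0.50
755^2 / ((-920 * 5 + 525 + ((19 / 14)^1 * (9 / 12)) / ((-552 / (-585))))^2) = 2420837257216 / 70485041518369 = 0.03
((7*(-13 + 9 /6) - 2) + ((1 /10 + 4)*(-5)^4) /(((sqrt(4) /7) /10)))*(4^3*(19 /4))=27239920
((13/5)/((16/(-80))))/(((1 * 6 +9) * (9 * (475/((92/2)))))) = -0.01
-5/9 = -0.56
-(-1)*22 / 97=22 / 97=0.23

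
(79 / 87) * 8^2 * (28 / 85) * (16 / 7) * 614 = 198680576 / 7395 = 26866.88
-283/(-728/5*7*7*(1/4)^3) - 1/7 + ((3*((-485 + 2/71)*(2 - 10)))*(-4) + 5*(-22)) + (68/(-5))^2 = -367875942689/7914725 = -46479.94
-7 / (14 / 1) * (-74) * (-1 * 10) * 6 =-2220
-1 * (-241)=241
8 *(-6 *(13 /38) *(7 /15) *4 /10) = -1456 /475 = -3.07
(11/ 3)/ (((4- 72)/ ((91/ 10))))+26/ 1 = 52039/ 2040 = 25.51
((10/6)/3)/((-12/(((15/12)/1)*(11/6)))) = -275/2592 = -0.11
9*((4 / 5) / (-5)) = -36 / 25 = -1.44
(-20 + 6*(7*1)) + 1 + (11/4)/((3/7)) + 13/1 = 42.42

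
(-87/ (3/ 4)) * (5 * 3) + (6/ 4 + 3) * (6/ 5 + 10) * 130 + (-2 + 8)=4818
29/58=1/2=0.50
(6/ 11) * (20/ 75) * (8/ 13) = 64/ 715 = 0.09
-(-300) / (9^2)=3.70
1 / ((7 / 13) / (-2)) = -3.71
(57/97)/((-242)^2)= 57/5680708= 0.00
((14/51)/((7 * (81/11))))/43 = 22/177633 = 0.00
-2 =-2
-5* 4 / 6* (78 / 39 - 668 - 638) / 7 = 13040 / 21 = 620.95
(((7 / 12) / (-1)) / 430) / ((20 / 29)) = -203 / 103200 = -0.00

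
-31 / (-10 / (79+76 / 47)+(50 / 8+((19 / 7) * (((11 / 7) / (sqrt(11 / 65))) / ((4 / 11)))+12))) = -0.66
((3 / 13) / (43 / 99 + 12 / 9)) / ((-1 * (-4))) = 0.03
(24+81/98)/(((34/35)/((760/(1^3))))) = 2311350/119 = 19423.11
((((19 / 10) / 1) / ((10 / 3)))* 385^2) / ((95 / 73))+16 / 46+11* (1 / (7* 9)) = 1881470639 / 28980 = 64923.07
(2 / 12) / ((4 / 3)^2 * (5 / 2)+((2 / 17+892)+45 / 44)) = 1122 / 6042541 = 0.00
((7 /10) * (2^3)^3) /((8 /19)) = 4256 /5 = 851.20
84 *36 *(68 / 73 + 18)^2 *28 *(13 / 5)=2102322104064 / 26645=78901186.12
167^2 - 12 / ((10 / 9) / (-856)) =37133.80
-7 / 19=-0.37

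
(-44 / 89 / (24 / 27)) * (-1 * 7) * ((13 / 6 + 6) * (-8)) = -22638 / 89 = -254.36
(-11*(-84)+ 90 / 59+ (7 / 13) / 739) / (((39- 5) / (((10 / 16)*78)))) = 7869003825 / 5929736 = 1327.04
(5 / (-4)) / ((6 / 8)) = -5 / 3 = -1.67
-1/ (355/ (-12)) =12/ 355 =0.03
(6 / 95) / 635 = 6 / 60325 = 0.00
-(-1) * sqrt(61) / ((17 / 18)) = 8.27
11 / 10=1.10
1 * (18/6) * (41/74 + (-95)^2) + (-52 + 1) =1999899/74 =27025.66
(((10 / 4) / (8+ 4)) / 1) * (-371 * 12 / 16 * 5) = -9275 / 32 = -289.84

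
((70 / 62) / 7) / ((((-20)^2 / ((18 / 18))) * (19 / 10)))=1 / 4712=0.00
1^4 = 1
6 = 6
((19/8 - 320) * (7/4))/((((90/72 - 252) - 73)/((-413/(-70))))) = 149919/14800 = 10.13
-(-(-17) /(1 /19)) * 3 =-969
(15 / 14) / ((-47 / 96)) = -720 / 329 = -2.19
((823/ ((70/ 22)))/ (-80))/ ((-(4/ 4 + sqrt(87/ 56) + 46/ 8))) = 81477/ 164300-9053 * sqrt(1218)/ 3450300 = 0.40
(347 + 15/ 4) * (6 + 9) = 21045/ 4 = 5261.25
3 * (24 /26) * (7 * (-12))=-3024 /13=-232.62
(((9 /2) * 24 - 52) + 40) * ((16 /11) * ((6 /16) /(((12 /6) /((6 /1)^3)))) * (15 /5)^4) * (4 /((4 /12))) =60466176 /11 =5496925.09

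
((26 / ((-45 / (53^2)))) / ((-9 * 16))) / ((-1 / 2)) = -36517 / 1620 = -22.54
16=16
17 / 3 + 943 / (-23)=-106 / 3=-35.33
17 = 17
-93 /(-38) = 93 /38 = 2.45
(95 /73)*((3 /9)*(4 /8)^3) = 95 /1752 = 0.05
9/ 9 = 1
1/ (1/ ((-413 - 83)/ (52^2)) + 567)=0.00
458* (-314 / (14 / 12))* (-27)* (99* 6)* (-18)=-249097340448 / 7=-35585334349.71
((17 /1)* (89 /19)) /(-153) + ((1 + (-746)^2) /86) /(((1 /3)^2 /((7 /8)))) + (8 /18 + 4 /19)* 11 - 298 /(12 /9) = 663316633 /13072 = 50743.32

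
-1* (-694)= 694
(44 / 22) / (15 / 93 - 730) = -62 / 22625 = -0.00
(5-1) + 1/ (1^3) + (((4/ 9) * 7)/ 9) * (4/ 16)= 412/ 81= 5.09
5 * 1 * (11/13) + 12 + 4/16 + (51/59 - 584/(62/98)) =-86144223/95108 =-905.75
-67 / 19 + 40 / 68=-949 / 323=-2.94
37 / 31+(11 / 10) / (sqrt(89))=11 * sqrt(89) / 890+37 / 31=1.31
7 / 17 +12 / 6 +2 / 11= 485 / 187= 2.59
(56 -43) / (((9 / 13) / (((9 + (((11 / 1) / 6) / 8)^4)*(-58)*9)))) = -234220676885 / 2654208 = -88245.03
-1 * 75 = -75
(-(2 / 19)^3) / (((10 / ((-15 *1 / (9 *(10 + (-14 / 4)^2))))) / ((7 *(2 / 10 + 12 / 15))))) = 112 / 1831353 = 0.00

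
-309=-309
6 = 6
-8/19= -0.42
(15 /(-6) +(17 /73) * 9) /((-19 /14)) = 413 /1387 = 0.30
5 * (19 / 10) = 19 / 2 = 9.50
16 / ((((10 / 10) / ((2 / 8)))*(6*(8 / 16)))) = 1.33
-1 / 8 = -0.12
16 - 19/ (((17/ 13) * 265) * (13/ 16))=71776/ 4505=15.93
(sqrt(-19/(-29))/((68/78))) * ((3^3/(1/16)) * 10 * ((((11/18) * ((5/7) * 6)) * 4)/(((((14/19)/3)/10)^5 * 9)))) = 1290629462265000000 * sqrt(551)/58000957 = 522326686196.47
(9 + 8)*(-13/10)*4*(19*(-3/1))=25194/5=5038.80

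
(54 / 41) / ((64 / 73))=1971 / 1312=1.50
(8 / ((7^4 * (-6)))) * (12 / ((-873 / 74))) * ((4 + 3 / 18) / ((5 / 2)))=5920 / 6288219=0.00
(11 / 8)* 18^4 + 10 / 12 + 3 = 866075 / 6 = 144345.83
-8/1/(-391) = 8/391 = 0.02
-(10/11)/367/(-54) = 5/108999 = 0.00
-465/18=-155/6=-25.83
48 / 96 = 1 / 2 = 0.50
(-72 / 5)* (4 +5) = -648 / 5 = -129.60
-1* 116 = -116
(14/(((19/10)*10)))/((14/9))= 9/19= 0.47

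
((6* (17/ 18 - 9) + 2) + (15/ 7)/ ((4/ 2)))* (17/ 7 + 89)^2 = -389324800/ 1029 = -378352.58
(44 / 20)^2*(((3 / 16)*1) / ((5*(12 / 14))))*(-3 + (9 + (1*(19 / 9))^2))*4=717409 / 81000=8.86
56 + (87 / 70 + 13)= 4917 / 70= 70.24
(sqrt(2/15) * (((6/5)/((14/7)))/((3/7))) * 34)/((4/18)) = 357 * sqrt(30)/25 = 78.21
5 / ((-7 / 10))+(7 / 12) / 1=-551 / 84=-6.56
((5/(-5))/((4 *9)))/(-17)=1/612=0.00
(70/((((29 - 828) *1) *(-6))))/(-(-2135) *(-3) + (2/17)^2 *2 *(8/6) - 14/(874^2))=-227253110/99684229805101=-0.00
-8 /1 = -8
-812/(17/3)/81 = -812/459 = -1.77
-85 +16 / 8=-83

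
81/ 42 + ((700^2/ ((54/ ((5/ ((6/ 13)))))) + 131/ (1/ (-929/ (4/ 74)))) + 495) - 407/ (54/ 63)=-2441623265/ 1134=-2153106.94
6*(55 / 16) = 165 / 8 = 20.62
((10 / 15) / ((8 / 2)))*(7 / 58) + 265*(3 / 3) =92227 / 348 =265.02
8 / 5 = 1.60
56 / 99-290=-28654 / 99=-289.43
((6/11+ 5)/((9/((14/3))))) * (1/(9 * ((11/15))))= 4270/9801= 0.44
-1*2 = -2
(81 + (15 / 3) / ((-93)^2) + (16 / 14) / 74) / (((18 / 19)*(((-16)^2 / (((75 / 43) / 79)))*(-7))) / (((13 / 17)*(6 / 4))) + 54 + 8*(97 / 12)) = -560329571425 / 462816314322306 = -0.00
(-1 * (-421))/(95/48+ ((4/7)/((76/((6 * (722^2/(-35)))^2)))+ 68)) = 173283600/24713794643297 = 0.00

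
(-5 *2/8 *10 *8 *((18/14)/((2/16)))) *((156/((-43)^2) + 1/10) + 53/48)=-17154030/12943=-1325.35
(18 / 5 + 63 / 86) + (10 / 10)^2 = 2293 / 430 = 5.33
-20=-20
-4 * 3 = -12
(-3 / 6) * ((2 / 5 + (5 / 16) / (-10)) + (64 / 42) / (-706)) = -434807 / 2372160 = -0.18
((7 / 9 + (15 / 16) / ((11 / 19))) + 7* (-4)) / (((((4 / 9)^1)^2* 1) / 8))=-1036.92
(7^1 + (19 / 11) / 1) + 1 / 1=107 / 11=9.73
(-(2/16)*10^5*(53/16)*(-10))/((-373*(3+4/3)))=-2484375/9698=-256.17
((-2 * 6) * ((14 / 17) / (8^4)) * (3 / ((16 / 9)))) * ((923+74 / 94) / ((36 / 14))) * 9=-13.16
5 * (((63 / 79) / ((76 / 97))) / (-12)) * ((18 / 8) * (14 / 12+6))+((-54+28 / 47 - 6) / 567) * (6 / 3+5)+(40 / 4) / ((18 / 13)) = -255746071 / 731431296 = -0.35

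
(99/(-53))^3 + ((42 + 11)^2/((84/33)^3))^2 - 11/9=18724654609075577261/645681445097472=28999.83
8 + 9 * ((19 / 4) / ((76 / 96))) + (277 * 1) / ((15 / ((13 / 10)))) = 12901 / 150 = 86.01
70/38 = 35/19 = 1.84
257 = 257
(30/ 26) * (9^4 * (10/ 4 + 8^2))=13089195/ 26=503430.58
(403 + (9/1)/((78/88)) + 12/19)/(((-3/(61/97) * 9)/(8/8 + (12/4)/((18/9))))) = -31172525/1293786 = -24.09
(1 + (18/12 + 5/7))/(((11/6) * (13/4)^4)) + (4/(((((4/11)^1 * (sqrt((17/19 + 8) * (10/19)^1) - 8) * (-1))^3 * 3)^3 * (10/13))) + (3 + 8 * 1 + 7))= 36256544617095259812314101060761420604169 * sqrt(10)/1047137944595034046576014802339572848818913280 + 5185996494206092593692781539885649232215828005450611/287857828292445636265979003157597698800500953579520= 18.02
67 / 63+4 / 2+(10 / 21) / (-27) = 1727 / 567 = 3.05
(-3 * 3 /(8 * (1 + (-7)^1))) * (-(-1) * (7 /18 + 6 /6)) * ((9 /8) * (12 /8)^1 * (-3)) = -1.32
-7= -7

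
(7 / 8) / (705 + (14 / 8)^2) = 14 / 11329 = 0.00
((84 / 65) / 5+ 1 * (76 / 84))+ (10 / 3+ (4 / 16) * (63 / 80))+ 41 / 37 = 93762167 / 16161600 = 5.80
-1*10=-10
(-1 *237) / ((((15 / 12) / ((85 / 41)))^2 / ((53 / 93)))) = -19360688 / 52111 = -371.53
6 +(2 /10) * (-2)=28 /5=5.60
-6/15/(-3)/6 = 1/45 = 0.02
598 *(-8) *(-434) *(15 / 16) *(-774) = -1506583260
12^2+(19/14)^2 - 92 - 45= 1733/196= 8.84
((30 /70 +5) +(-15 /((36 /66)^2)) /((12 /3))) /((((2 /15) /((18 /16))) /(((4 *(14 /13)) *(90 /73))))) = -4882275 /15184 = -321.54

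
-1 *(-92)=92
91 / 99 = 0.92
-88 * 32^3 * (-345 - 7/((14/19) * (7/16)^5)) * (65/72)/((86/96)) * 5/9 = 686958667366400/453789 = 1513828381.40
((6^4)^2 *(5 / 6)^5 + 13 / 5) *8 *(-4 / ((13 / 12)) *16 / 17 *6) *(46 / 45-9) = 4962835116032 / 5525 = 898250699.73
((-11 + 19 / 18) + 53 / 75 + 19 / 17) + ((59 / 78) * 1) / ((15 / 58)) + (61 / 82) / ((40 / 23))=-155517221 / 32619600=-4.77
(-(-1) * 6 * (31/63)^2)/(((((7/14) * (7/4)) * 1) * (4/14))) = 5.81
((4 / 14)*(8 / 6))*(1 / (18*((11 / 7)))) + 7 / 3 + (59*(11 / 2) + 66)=233351 / 594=392.85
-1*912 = -912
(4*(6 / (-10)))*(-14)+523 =2783 / 5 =556.60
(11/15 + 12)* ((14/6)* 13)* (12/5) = 69524/75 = 926.99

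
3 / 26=0.12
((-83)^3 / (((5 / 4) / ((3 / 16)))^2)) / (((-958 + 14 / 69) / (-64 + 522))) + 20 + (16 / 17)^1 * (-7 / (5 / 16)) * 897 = -2862438131269 / 224699200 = -12738.98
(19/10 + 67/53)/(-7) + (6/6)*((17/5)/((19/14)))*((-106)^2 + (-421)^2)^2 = 6273322050471421/70490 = 88995915030.10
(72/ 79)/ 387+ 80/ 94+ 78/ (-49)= -5776858/ 7823291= -0.74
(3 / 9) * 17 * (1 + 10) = 187 / 3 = 62.33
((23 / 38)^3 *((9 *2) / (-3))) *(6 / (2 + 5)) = -109503 / 96026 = -1.14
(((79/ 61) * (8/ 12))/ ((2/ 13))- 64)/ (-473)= 10685/ 86559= 0.12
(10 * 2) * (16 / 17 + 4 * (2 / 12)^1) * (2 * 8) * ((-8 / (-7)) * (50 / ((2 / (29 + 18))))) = 690913.17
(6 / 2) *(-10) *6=-180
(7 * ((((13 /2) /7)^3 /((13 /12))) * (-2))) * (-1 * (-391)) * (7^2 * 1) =-198237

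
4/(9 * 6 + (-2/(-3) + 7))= 12/185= 0.06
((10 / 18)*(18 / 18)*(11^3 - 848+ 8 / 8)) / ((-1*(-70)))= 242 / 63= 3.84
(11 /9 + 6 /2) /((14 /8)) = 152 /63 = 2.41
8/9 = 0.89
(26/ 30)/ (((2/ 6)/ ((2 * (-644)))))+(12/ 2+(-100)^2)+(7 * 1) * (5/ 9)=299749/ 45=6661.09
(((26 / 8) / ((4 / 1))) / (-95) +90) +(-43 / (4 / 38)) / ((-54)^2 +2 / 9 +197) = 89.86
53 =53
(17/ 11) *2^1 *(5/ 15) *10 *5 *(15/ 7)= 8500/ 77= 110.39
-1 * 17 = -17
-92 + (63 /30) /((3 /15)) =-163 /2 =-81.50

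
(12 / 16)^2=9 / 16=0.56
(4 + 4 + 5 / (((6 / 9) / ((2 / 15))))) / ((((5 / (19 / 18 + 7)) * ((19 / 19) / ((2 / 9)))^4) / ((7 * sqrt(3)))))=1624 * sqrt(3) / 6561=0.43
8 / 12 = 2 / 3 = 0.67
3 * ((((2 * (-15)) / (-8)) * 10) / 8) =225 / 16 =14.06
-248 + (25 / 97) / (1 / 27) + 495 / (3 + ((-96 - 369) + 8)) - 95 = -14846599 / 44038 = -337.13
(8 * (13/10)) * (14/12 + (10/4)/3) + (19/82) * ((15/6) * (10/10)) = 17531/820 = 21.38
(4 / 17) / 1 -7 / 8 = -87 / 136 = -0.64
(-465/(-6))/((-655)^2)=0.00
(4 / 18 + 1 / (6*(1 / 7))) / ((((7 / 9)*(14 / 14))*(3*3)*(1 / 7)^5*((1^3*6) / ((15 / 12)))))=694.73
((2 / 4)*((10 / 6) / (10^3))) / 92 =1 / 110400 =0.00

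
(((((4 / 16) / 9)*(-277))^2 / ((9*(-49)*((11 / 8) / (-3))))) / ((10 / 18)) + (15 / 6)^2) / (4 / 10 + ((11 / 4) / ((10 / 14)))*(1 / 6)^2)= 7890332 / 590205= 13.37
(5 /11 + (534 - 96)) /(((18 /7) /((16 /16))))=33761 /198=170.51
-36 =-36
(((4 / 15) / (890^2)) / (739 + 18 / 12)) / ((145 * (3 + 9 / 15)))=0.00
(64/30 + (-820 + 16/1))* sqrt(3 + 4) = -2121.54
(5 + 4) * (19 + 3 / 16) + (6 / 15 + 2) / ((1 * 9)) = 41509 / 240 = 172.95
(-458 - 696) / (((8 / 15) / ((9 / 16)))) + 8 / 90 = -3505019 / 2880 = -1217.02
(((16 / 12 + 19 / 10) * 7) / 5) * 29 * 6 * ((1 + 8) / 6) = 59073 / 50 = 1181.46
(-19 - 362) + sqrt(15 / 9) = -381 + sqrt(15) / 3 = -379.71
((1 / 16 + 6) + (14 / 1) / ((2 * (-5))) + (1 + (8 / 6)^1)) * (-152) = -31901 / 30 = -1063.37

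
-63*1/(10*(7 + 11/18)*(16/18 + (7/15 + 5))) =-5103/39182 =-0.13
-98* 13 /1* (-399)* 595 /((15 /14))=282290372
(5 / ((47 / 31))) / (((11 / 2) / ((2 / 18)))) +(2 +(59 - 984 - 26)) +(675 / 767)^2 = -2595403579718 / 2737308717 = -948.16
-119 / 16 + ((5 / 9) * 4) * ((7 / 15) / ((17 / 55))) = -29981 / 7344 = -4.08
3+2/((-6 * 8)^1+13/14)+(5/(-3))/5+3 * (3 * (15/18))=40031/3954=10.12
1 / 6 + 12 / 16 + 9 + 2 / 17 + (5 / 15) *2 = 2183 / 204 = 10.70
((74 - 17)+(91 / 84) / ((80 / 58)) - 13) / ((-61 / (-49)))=1053353 / 29280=35.98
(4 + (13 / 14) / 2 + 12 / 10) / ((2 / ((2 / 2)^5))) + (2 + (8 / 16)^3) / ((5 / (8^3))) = 61721 / 280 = 220.43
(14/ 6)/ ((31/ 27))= 63/ 31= 2.03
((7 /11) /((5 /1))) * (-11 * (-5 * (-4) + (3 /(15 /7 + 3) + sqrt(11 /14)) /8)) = -13489 /480 - sqrt(154) /80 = -28.26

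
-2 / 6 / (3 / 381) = -127 / 3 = -42.33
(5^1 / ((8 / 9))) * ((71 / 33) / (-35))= -213 / 616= -0.35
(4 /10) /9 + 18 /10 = 83 /45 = 1.84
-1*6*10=-60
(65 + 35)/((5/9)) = 180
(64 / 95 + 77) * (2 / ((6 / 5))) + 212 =19463 / 57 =341.46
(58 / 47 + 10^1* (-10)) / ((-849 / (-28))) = -129976 / 39903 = -3.26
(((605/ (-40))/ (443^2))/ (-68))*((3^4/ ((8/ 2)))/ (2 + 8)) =9801/ 4270378240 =0.00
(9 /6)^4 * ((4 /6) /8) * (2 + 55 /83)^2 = 2.99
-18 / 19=-0.95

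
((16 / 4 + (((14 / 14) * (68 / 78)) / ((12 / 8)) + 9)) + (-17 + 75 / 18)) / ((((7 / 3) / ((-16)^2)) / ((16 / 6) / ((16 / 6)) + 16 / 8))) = 3200 / 13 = 246.15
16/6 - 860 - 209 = -3199/3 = -1066.33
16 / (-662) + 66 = 21838 / 331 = 65.98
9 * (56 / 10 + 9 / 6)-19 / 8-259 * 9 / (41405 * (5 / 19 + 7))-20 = 45185713 / 1088360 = 41.52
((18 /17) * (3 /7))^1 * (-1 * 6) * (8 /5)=-4.36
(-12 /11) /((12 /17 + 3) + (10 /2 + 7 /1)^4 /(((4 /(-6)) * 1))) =68 /1938585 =0.00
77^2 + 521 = 6450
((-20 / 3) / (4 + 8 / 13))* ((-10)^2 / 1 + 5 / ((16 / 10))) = -3575 / 24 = -148.96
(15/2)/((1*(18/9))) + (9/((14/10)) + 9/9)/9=1153/252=4.58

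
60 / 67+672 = 45084 / 67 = 672.90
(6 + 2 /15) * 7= 644 /15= 42.93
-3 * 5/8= -15/8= -1.88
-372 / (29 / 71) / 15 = -8804 / 145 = -60.72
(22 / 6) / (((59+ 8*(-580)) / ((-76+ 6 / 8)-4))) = 3487 / 54972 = 0.06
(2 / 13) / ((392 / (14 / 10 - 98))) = -69 / 1820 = -0.04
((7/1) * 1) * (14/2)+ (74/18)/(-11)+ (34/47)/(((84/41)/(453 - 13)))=6644026/32571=203.99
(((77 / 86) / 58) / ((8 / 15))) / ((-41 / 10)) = -5775 / 818032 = -0.01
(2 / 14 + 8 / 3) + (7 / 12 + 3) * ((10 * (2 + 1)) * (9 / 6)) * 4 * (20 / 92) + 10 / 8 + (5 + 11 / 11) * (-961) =-10861169 / 1932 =-5621.72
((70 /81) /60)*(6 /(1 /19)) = 1.64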